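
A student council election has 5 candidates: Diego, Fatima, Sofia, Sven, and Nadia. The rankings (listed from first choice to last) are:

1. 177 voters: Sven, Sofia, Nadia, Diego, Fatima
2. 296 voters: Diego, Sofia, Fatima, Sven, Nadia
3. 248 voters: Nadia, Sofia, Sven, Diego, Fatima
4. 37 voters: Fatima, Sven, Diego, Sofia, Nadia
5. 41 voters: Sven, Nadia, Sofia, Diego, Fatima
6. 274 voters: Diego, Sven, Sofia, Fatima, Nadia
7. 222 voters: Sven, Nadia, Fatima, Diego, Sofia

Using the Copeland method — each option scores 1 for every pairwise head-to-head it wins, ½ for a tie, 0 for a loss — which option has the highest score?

Diego: beats Fatima and Sofia; loses to Sven and Nadia → score 2.
Fatima: loses to Diego, Sofia, Sven, and Nadia → score 0.
Sofia: beats Fatima and Nadia; loses to Diego and Sven → score 2.
Sven: beats Diego, Fatima, Sofia, and Nadia → score 4.
Nadia: beats Diego and Fatima; loses to Sofia and Sven → score 2.
Sven has the best pairwise record.

Sven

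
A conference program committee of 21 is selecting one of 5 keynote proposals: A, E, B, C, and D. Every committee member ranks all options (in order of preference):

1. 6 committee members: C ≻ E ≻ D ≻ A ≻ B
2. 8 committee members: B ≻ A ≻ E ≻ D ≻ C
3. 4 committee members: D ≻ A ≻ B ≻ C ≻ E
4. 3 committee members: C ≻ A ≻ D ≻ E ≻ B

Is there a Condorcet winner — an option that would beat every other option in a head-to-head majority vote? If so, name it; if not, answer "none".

A

A vs E: 15–6 for A.
A vs B: 13–8 for A.
A vs C: 12–9 for A.
A vs D: 11–10 for A.
A beats every other option head-to-head.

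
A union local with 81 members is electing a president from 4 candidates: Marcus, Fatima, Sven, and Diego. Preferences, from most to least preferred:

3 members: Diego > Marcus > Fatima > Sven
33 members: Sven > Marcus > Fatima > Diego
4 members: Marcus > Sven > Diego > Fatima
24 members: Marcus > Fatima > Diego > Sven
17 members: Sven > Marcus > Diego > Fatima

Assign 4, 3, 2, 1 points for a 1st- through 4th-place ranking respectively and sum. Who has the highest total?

Marcus

Marcus: 3·3 + 33·3 + 4·4 + 24·4 + 17·3 = 271
Fatima: 3·2 + 33·2 + 4·1 + 24·3 + 17·1 = 165
Sven: 3·1 + 33·4 + 4·3 + 24·1 + 17·4 = 239
Diego: 3·4 + 33·1 + 4·2 + 24·2 + 17·2 = 135
Marcus has the highest Borda score (271).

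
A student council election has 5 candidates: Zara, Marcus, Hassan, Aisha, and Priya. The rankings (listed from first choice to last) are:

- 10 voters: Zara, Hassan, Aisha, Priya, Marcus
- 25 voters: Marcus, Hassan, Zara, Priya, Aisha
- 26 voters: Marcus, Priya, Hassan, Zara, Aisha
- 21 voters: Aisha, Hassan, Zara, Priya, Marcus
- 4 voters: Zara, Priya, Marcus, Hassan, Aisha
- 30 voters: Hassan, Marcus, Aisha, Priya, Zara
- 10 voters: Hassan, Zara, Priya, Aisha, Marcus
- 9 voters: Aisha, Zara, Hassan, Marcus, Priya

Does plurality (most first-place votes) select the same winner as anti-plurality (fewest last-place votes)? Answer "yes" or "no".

no

Plurality — first-place votes: Zara 14, Marcus 51, Hassan 40, Aisha 30, Priya 0. Winner: Marcus.
Anti-plurality — last-place votes: Zara 30, Marcus 41, Hassan 0, Aisha 55, Priya 9. Winner: Hassan.
The two methods disagree.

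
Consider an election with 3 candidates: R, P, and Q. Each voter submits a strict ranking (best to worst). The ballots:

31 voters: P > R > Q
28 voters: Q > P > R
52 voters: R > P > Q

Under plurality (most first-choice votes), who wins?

First-place votes: R 52, P 31, Q 28.
R has the most first-place votes.

R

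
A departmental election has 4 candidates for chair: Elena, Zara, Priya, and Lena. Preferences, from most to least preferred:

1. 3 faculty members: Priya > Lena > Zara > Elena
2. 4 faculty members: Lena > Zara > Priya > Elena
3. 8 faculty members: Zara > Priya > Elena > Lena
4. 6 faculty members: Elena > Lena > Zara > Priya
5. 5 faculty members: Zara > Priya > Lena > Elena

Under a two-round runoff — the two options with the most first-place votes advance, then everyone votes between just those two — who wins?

Round 1 first-place votes: Elena 6, Zara 13, Priya 3, Lena 4.
Zara and Elena advance.
Runoff: Zara is preferred to Elena by 20 voters; Elena by 6.
Zara wins the runoff.

Zara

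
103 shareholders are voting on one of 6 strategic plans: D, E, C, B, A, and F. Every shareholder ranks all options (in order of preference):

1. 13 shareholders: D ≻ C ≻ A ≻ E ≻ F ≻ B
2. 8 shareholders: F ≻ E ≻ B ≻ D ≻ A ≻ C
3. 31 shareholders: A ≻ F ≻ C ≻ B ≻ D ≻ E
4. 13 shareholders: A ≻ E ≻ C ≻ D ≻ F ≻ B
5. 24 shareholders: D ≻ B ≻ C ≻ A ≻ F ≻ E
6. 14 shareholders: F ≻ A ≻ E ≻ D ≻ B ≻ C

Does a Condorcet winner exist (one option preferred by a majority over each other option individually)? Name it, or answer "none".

A vs D: 58–45 for A.
A vs E: 95–8 for A.
A vs C: 66–37 for A.
A vs B: 71–32 for A.
A vs F: 81–22 for A.
A beats every other option head-to-head.

A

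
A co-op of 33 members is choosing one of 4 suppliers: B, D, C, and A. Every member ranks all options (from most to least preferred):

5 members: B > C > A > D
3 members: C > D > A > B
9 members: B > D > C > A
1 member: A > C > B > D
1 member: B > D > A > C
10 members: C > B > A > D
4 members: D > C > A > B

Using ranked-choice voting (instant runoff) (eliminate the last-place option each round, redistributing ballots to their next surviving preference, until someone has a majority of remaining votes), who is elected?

Round 1: B 15, D 4, C 13, A 1. Eliminate A.
Round 2: B 15, D 4, C 14. Eliminate D.
Round 3: B 15, C 18. C has a majority.

C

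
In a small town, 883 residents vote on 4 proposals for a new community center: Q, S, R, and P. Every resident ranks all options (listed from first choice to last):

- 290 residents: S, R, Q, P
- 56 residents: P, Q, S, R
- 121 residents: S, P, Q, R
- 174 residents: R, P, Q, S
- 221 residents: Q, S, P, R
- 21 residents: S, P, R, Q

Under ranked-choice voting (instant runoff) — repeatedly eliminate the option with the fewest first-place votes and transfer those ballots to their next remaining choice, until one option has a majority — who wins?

Q

Round 1: Q 221, S 432, R 174, P 56. Eliminate P.
Round 2: Q 277, S 432, R 174. Eliminate R.
Round 3: Q 451, S 432. Q has a majority.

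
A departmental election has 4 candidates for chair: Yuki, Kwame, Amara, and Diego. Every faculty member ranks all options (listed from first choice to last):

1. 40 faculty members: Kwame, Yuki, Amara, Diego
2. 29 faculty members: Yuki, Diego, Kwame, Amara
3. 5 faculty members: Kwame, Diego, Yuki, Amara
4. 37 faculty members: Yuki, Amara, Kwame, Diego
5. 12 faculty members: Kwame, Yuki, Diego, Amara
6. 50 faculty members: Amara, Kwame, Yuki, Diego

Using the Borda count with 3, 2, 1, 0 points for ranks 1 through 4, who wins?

Yuki: 40·2 + 29·3 + 5·1 + 37·3 + 12·2 + 50·1 = 357
Kwame: 40·3 + 29·1 + 5·3 + 37·1 + 12·3 + 50·2 = 337
Amara: 40·1 + 29·0 + 5·0 + 37·2 + 12·0 + 50·3 = 264
Diego: 40·0 + 29·2 + 5·2 + 37·0 + 12·1 + 50·0 = 80
Yuki has the highest Borda score (357).

Yuki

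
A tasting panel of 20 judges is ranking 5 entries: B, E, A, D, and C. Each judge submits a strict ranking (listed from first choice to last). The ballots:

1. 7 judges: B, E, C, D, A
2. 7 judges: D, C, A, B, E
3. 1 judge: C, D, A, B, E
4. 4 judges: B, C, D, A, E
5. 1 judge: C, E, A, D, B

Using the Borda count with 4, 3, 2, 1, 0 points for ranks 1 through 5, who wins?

B: 7·4 + 7·1 + 1·1 + 4·4 + 1·0 = 52
E: 7·3 + 7·0 + 1·0 + 4·0 + 1·3 = 24
A: 7·0 + 7·2 + 1·2 + 4·1 + 1·2 = 22
D: 7·1 + 7·4 + 1·3 + 4·2 + 1·1 = 47
C: 7·2 + 7·3 + 1·4 + 4·3 + 1·4 = 55
C has the highest Borda score (55).

C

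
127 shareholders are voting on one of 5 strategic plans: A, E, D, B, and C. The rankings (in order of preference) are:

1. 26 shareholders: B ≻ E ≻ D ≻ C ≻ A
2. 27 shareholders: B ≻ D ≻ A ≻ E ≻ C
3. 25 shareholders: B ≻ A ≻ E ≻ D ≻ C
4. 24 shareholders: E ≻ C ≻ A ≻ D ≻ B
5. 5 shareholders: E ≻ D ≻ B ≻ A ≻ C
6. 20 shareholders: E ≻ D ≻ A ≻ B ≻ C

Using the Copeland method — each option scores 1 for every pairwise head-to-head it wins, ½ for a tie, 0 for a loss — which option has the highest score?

A: beats C; loses to E, D, and B → score 1.
E: beats A, D, and C; loses to B → score 3.
D: beats A and C; loses to E and B → score 2.
B: beats A, E, D, and C → score 4.
C: loses to A, E, D, and B → score 0.
B has the best pairwise record.

B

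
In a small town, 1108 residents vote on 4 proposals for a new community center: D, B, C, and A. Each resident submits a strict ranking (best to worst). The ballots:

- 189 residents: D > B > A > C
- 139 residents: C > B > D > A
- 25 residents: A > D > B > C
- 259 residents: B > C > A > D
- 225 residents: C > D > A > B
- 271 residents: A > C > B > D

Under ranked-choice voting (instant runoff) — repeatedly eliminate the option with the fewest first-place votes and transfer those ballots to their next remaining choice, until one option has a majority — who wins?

Round 1: D 189, B 259, C 364, A 296. Eliminate D.
Round 2: B 448, C 364, A 296. Eliminate A.
Round 3: B 473, C 635. C has a majority.

C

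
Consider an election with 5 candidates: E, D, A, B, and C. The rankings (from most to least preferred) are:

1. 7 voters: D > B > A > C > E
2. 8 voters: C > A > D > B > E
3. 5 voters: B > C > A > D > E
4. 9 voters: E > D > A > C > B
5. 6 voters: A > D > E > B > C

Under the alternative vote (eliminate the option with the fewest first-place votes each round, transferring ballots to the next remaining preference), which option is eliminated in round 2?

Round 1: E 9, D 7, A 6, B 5, C 8. Eliminate B.
Round 2: E 9, D 7, A 6, C 13. Eliminate A.

A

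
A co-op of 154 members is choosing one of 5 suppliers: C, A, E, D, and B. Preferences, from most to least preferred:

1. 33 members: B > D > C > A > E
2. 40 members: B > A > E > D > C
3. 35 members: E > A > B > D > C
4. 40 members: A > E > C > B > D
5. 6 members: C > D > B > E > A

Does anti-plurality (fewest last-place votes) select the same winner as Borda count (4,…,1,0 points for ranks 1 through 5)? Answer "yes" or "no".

no

Anti-plurality — last-place votes: C 75, A 6, E 33, D 40, B 0. Winner: B.
Borda — scores: C 170, A 418, E 346, D 192, B 414. Winner: A.
The two methods disagree.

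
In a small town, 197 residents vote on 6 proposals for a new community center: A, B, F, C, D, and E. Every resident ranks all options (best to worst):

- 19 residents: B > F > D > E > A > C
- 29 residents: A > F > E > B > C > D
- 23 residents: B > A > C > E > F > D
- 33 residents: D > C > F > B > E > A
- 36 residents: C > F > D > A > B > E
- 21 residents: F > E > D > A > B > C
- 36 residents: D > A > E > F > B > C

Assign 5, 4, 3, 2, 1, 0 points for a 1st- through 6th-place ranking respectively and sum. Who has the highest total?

A: 19·1 + 29·5 + 23·4 + 33·0 + 36·2 + 21·2 + 36·4 = 514
B: 19·5 + 29·2 + 23·5 + 33·2 + 36·1 + 21·1 + 36·1 = 427
F: 19·4 + 29·4 + 23·1 + 33·3 + 36·4 + 21·5 + 36·2 = 635
C: 19·0 + 29·1 + 23·3 + 33·4 + 36·5 + 21·0 + 36·0 = 410
D: 19·3 + 29·0 + 23·0 + 33·5 + 36·3 + 21·3 + 36·5 = 573
E: 19·2 + 29·3 + 23·2 + 33·1 + 36·0 + 21·4 + 36·3 = 396
F has the highest Borda score (635).

F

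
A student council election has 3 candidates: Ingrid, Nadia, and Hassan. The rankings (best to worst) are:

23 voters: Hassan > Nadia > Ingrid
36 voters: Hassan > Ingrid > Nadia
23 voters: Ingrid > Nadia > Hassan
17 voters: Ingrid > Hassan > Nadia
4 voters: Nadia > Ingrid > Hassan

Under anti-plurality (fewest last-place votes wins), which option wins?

Ingrid

Last-place votes: Ingrid 23, Nadia 53, Hassan 27.
Ingrid is ranked last by the fewest voters, so Ingrid wins.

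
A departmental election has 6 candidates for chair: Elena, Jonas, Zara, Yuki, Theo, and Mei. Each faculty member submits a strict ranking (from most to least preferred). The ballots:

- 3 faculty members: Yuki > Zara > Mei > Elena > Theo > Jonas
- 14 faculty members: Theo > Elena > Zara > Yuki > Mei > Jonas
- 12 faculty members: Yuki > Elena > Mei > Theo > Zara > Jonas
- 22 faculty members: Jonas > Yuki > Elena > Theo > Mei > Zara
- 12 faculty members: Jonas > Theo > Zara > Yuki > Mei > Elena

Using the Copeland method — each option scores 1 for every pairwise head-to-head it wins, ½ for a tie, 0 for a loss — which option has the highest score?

Elena: beats Zara, Theo, and Mei; loses to Jonas and Yuki → score 3.
Jonas: beats Elena, Zara, Yuki, Theo, and Mei → score 5.
Zara: loses to Elena, Jonas, Yuki, Theo, and Mei → score 0.
Yuki: beats Elena, Zara, Theo, and Mei; loses to Jonas → score 4.
Theo: beats Zara and Mei; loses to Elena, Jonas, and Yuki → score 2.
Mei: beats Zara; loses to Elena, Jonas, Yuki, and Theo → score 1.
Jonas has the best pairwise record.

Jonas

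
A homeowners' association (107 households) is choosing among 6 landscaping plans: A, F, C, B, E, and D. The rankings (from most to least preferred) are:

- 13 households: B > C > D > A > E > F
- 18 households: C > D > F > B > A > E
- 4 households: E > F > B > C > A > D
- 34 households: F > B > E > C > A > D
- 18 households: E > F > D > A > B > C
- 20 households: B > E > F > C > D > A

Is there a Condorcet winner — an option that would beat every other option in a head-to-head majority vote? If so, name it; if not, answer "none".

Checking pairwise contests:
F beats A 94–13.
E beats F 55–52.
F beats C 76–31.
F beats B 74–33.
B beats E 85–22.
F beats D 76–31.
Every option loses at least one head-to-head, so there is no Condorcet winner.

none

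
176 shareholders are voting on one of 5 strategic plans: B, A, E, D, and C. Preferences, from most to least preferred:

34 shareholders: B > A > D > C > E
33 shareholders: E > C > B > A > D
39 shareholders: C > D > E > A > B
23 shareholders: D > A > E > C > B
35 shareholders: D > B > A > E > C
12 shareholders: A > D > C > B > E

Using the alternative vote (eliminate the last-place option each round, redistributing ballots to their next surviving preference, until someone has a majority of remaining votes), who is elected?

Round 1: B 34, A 12, E 33, D 58, C 39. Eliminate A.
Round 2: B 34, E 33, D 70, C 39. Eliminate E.
Round 3: B 34, D 70, C 72. Eliminate B.
Round 4: D 104, C 72. D has a majority.

D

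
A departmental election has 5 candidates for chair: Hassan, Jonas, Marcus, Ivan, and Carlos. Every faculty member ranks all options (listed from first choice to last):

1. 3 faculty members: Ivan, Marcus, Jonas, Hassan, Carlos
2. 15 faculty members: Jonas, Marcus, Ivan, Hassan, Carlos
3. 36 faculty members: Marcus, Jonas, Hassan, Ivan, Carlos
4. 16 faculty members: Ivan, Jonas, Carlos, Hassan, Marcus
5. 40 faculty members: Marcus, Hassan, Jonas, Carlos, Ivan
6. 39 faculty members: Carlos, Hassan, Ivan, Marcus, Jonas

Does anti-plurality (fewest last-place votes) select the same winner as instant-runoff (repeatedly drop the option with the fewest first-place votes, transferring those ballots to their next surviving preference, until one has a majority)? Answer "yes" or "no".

no

Anti-plurality — last-place votes: Hassan 0, Jonas 39, Marcus 16, Ivan 40, Carlos 54. Winner: Hassan.
Instant-runoff — R1 Hassan 0, Jonas 15, Marcus 76, Ivan 19, Carlos 39 (Marcus winner). Winner: Marcus.
The two methods disagree.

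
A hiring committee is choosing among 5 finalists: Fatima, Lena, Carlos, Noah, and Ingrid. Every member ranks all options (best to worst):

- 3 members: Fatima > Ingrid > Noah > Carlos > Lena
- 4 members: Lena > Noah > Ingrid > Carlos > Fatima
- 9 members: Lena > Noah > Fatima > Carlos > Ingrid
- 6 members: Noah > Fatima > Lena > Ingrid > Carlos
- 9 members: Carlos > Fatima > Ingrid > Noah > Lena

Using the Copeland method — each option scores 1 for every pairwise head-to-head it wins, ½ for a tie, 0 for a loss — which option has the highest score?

Fatima: beats Lena, Carlos, and Ingrid; loses to Noah → score 3.
Lena: beats Carlos and Ingrid; loses to Fatima and Noah → score 2.
Carlos: beats Ingrid; loses to Fatima, Lena, and Noah → score 1.
Noah: beats Fatima, Lena, Carlos, and Ingrid → score 4.
Ingrid: loses to Fatima, Lena, Carlos, and Noah → score 0.
Noah has the best pairwise record.

Noah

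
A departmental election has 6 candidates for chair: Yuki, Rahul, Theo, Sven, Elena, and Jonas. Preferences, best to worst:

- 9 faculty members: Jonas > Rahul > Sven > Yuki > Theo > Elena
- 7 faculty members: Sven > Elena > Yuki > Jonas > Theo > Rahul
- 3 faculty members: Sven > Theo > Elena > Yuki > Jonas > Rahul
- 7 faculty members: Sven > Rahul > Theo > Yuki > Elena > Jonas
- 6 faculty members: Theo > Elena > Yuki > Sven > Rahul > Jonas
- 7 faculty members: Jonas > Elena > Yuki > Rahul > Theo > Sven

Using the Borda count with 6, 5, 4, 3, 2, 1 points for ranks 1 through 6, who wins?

Sven

Yuki: 9·3 + 7·4 + 3·3 + 7·3 + 6·4 + 7·4 = 137
Rahul: 9·5 + 7·1 + 3·1 + 7·5 + 6·2 + 7·3 = 123
Theo: 9·2 + 7·2 + 3·5 + 7·4 + 6·6 + 7·2 = 125
Sven: 9·4 + 7·6 + 3·6 + 7·6 + 6·3 + 7·1 = 163
Elena: 9·1 + 7·5 + 3·4 + 7·2 + 6·5 + 7·5 = 135
Jonas: 9·6 + 7·3 + 3·2 + 7·1 + 6·1 + 7·6 = 136
Sven has the highest Borda score (163).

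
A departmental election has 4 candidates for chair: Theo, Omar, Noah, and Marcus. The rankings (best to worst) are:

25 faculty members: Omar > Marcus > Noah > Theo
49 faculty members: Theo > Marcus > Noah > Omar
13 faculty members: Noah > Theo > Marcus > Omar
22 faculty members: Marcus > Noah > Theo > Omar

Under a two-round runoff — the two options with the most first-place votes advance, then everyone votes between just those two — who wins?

Round 1 first-place votes: Theo 49, Omar 25, Noah 13, Marcus 22.
Theo and Omar advance.
Runoff: Theo is preferred to Omar by 84 voters; Omar by 25.
Theo wins the runoff.

Theo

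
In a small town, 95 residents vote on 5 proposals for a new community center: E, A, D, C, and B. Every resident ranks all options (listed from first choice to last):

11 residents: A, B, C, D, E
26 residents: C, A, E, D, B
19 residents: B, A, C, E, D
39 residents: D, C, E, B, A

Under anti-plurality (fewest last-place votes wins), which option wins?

C

Last-place votes: E 11, A 39, D 19, C 0, B 26.
C is ranked last by the fewest voters, so C wins.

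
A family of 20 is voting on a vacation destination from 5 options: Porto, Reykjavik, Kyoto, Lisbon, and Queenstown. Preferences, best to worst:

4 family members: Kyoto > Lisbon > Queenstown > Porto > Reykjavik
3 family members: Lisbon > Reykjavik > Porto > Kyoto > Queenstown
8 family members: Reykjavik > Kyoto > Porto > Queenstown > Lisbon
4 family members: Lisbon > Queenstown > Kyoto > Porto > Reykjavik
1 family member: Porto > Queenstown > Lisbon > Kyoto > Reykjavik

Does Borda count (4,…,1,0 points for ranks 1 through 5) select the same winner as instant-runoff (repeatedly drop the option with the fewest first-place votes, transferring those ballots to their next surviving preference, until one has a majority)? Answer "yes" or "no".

no

Borda — scores: Porto 34, Reykjavik 41, Kyoto 52, Lisbon 42, Queenstown 31. Winner: Kyoto.
Instant-runoff — R1 Porto 1, Reykjavik 8, Kyoto 4, Lisbon 7, Queenstown 0 (Queenstown out); R2 Porto 1, Reykjavik 8, Kyoto 4, Lisbon 7 (Porto out); R3 Reykjavik 8, Kyoto 4, Lisbon 8 (Kyoto out); R4 Reykjavik 8, Lisbon 12 (Lisbon winner). Winner: Lisbon.
The two methods disagree.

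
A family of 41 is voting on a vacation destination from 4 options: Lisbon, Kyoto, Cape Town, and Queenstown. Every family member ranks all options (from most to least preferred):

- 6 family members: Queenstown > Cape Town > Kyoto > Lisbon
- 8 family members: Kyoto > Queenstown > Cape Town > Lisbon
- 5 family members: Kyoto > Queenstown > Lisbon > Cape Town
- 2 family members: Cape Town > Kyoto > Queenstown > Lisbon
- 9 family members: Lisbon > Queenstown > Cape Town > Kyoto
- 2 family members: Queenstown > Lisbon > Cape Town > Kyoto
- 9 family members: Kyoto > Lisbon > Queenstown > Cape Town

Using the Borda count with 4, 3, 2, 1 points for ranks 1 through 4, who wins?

Lisbon: 6·1 + 8·1 + 5·2 + 2·1 + 9·4 + 2·3 + 9·3 = 95
Kyoto: 6·2 + 8·4 + 5·4 + 2·3 + 9·1 + 2·1 + 9·4 = 117
Cape Town: 6·3 + 8·2 + 5·1 + 2·4 + 9·2 + 2·2 + 9·1 = 78
Queenstown: 6·4 + 8·3 + 5·3 + 2·2 + 9·3 + 2·4 + 9·2 = 120
Queenstown has the highest Borda score (120).

Queenstown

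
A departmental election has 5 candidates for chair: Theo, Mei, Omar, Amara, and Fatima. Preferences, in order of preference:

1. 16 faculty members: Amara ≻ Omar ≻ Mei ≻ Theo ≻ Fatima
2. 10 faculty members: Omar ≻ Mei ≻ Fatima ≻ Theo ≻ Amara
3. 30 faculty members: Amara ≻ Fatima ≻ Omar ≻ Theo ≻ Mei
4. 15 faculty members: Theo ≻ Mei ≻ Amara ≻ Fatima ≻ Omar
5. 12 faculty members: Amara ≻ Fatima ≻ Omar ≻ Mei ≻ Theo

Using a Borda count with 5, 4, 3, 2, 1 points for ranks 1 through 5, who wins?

Theo: 16·2 + 10·2 + 30·2 + 15·5 + 12·1 = 199
Mei: 16·3 + 10·4 + 30·1 + 15·4 + 12·2 = 202
Omar: 16·4 + 10·5 + 30·3 + 15·1 + 12·3 = 255
Amara: 16·5 + 10·1 + 30·5 + 15·3 + 12·5 = 345
Fatima: 16·1 + 10·3 + 30·4 + 15·2 + 12·4 = 244
Amara has the highest Borda score (345).

Amara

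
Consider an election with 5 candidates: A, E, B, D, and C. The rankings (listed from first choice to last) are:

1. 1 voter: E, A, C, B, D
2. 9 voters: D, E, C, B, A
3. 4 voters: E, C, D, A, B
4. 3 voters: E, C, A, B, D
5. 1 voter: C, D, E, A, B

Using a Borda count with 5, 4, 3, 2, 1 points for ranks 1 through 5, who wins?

A: 1·4 + 9·1 + 4·2 + 3·3 + 1·2 = 32
E: 1·5 + 9·4 + 4·5 + 3·5 + 1·3 = 79
B: 1·2 + 9·2 + 4·1 + 3·2 + 1·1 = 31
D: 1·1 + 9·5 + 4·3 + 3·1 + 1·4 = 65
C: 1·3 + 9·3 + 4·4 + 3·4 + 1·5 = 63
E has the highest Borda score (79).

E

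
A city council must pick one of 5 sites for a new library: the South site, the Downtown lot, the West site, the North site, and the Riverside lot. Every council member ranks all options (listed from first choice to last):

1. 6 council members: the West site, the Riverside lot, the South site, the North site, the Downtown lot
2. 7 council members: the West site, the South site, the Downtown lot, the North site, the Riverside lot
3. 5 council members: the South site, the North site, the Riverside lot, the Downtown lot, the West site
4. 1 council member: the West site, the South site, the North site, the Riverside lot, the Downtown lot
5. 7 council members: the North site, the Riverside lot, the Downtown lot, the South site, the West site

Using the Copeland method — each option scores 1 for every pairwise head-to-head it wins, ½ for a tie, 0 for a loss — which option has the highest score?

the West site

the South site: beats the Downtown lot and the North site; ties the Riverside lot; loses to the West site → score 2.5.
the Downtown lot: loses to the South site, the West site, the North site, and the Riverside lot → score 0.
the West site: beats the South site, the Downtown lot, the North site, and the Riverside lot → score 4.
the North site: beats the Downtown lot and the Riverside lot; loses to the South site and the West site → score 2.
the Riverside lot: beats the Downtown lot; ties the South site; loses to the West site and the North site → score 1.5.
the West site has the best pairwise record.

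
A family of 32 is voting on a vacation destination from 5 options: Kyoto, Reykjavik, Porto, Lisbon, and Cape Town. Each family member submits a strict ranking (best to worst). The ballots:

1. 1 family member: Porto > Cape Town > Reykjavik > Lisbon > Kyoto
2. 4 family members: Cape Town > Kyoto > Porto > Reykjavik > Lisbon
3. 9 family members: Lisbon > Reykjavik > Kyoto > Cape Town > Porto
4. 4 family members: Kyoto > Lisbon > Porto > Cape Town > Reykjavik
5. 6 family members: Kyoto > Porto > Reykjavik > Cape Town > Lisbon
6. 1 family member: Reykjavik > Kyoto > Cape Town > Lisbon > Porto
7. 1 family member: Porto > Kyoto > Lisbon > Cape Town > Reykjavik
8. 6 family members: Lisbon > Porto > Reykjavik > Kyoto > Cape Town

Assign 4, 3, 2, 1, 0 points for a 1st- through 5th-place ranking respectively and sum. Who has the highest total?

Kyoto: 1·0 + 4·3 + 9·2 + 4·4 + 6·4 + 1·3 + 1·3 + 6·1 = 82
Reykjavik: 1·2 + 4·1 + 9·3 + 4·0 + 6·2 + 1·4 + 1·0 + 6·2 = 61
Porto: 1·4 + 4·2 + 9·0 + 4·2 + 6·3 + 1·0 + 1·4 + 6·3 = 60
Lisbon: 1·1 + 4·0 + 9·4 + 4·3 + 6·0 + 1·1 + 1·2 + 6·4 = 76
Cape Town: 1·3 + 4·4 + 9·1 + 4·1 + 6·1 + 1·2 + 1·1 + 6·0 = 41
Kyoto has the highest Borda score (82).

Kyoto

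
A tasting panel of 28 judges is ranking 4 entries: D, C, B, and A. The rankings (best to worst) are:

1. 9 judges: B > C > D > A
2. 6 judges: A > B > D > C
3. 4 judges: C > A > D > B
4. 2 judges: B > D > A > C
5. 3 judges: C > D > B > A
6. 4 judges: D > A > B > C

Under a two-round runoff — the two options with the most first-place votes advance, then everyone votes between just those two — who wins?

Round 1 first-place votes: D 4, C 7, B 11, A 6.
B and C advance.
Runoff: B is preferred to C by 21 voters; C by 7.
B wins the runoff.

B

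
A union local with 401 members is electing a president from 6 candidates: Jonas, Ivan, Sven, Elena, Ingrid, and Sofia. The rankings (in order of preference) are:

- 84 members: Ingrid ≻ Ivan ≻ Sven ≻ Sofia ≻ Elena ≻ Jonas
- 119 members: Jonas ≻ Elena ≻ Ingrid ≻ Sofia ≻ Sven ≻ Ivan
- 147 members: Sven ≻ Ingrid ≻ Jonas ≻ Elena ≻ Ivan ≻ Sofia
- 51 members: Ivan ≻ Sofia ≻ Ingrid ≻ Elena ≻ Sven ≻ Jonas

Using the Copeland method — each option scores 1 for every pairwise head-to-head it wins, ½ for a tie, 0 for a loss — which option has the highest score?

Ingrid

Jonas: beats Ivan, Elena, and Sofia; loses to Sven and Ingrid → score 3.
Ivan: beats Sofia; loses to Jonas, Sven, Elena, and Ingrid → score 1.
Sven: beats Jonas, Ivan, Elena, and Sofia; loses to Ingrid → score 4.
Elena: beats Ivan and Sofia; loses to Jonas, Sven, and Ingrid → score 2.
Ingrid: beats Jonas, Ivan, Sven, Elena, and Sofia → score 5.
Sofia: loses to Jonas, Ivan, Sven, Elena, and Ingrid → score 0.
Ingrid has the best pairwise record.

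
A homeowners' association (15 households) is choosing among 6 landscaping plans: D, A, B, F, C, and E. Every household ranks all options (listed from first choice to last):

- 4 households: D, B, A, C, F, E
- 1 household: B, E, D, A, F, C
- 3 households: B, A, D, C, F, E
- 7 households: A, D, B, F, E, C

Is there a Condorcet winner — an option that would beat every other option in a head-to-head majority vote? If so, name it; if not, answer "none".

Checking pairwise contests:
A beats D 10–5.
B beats A 8–7.
D beats B 11–4.
D beats F 15–0.
D beats C 15–0.
D beats E 14–1.
Every option loses at least one head-to-head, so there is no Condorcet winner.

none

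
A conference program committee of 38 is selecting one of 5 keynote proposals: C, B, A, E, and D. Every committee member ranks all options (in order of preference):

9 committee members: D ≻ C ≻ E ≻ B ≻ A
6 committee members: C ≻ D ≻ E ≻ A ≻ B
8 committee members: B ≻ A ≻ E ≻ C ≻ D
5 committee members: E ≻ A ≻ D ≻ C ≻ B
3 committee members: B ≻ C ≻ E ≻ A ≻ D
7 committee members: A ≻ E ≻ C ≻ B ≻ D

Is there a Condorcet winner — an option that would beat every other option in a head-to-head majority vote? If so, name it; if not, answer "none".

E vs C: 20–18 for E.
E vs B: 27–11 for E.
E vs A: 23–15 for E.
E vs D: 23–15 for E.
E beats every other option head-to-head.

E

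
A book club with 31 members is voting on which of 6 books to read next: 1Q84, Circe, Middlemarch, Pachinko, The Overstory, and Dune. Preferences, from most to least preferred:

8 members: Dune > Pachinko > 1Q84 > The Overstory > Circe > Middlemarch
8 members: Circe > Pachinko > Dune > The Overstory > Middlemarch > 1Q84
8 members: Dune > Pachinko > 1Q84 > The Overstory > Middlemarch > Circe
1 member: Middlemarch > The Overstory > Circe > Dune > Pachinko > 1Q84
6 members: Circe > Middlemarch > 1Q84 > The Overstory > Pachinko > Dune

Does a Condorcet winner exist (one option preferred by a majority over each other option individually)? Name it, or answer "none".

Dune

Dune vs 1Q84: 25–6 for Dune.
Dune vs Circe: 16–15 for Dune.
Dune vs Middlemarch: 24–7 for Dune.
Dune vs Pachinko: 17–14 for Dune.
Dune vs The Overstory: 24–7 for Dune.
Dune beats every other option head-to-head.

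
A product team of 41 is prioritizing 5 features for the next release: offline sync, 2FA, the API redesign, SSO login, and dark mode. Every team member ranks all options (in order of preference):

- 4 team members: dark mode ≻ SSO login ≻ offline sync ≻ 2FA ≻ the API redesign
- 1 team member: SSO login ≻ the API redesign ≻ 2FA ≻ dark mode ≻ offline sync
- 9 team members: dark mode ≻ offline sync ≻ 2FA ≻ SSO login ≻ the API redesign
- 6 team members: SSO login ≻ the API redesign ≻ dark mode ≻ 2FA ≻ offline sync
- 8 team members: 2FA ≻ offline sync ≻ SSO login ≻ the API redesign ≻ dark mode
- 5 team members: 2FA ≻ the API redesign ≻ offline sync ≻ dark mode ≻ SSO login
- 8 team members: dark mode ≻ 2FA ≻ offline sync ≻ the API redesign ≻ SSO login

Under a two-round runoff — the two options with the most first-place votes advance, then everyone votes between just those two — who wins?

dark mode

Round 1 first-place votes: offline sync 0, 2FA 13, the API redesign 0, SSO login 7, dark mode 21.
dark mode and 2FA advance.
Runoff: dark mode is preferred to 2FA by 27 voters; 2FA by 14.
dark mode wins the runoff.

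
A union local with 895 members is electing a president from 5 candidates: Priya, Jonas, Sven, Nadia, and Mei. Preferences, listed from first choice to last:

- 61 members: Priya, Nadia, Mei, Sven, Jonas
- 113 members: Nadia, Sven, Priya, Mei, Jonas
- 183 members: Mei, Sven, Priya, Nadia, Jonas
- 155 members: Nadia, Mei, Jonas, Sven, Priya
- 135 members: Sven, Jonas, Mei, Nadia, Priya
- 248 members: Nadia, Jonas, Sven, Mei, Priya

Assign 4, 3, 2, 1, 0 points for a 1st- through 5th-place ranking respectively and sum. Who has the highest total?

Nadia

Priya: 61·4 + 113·2 + 183·2 + 155·0 + 135·0 + 248·0 = 836
Jonas: 61·0 + 113·0 + 183·0 + 155·2 + 135·3 + 248·3 = 1459
Sven: 61·1 + 113·3 + 183·3 + 155·1 + 135·4 + 248·2 = 2140
Nadia: 61·3 + 113·4 + 183·1 + 155·4 + 135·1 + 248·4 = 2565
Mei: 61·2 + 113·1 + 183·4 + 155·3 + 135·2 + 248·1 = 1950
Nadia has the highest Borda score (2565).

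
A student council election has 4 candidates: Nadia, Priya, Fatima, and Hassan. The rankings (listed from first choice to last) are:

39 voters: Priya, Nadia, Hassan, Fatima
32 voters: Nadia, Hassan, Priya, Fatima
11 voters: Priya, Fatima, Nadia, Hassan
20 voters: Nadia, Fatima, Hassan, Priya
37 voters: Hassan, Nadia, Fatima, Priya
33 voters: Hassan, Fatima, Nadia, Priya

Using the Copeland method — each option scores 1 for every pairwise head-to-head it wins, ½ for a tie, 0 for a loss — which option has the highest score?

Nadia

Nadia: beats Priya, Fatima, and Hassan → score 3.
Priya: loses to Nadia, Fatima, and Hassan → score 0.
Fatima: beats Priya; loses to Nadia and Hassan → score 1.
Hassan: beats Priya and Fatima; loses to Nadia → score 2.
Nadia has the best pairwise record.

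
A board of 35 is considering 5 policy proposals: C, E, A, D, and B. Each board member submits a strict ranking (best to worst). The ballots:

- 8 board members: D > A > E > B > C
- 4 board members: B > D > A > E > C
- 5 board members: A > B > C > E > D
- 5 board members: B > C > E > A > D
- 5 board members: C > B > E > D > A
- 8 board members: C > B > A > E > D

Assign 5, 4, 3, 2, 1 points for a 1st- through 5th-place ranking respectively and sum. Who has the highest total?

C: 8·1 + 4·1 + 5·3 + 5·4 + 5·5 + 8·5 = 112
E: 8·3 + 4·2 + 5·2 + 5·3 + 5·3 + 8·2 = 88
A: 8·4 + 4·3 + 5·5 + 5·2 + 5·1 + 8·3 = 108
D: 8·5 + 4·4 + 5·1 + 5·1 + 5·2 + 8·1 = 84
B: 8·2 + 4·5 + 5·4 + 5·5 + 5·4 + 8·4 = 133
B has the highest Borda score (133).

B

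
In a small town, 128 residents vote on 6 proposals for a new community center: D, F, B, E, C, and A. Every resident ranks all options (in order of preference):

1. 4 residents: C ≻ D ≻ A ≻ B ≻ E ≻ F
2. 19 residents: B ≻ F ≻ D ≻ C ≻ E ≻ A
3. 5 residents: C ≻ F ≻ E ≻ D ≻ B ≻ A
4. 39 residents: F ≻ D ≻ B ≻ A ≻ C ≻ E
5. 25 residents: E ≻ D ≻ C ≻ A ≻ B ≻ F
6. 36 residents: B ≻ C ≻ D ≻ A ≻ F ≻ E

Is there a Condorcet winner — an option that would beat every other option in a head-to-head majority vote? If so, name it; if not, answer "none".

D

D vs F: 65–63 for D.
D vs B: 73–55 for D.
D vs E: 98–30 for D.
D vs C: 83–45 for D.
D vs A: 128–0 for D.
D beats every other option head-to-head.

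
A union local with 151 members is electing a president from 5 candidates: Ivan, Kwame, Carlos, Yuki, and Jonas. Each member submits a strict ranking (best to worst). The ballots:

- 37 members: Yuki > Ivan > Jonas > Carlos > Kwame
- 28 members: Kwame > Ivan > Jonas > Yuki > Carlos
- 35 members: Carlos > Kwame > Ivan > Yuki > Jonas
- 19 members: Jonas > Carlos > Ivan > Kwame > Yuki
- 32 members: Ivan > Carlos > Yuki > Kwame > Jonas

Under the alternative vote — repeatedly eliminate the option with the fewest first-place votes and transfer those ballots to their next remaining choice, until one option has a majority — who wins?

Ivan

Round 1: Ivan 32, Kwame 28, Carlos 35, Yuki 37, Jonas 19. Eliminate Jonas.
Round 2: Ivan 32, Kwame 28, Carlos 54, Yuki 37. Eliminate Kwame.
Round 3: Ivan 60, Carlos 54, Yuki 37. Eliminate Yuki.
Round 4: Ivan 97, Carlos 54. Ivan has a majority.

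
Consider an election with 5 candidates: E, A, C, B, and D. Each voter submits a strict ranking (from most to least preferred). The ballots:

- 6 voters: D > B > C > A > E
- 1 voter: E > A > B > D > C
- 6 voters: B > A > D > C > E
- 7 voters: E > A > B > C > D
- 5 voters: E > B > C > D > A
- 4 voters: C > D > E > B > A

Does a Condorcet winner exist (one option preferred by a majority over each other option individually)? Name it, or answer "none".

Checking pairwise contests:
C beats E 16–13.
E beats A 17–12.
B beats C 25–4.
E beats B 17–12.
C beats D 16–13.
Every option loses at least one head-to-head, so there is no Condorcet winner.

none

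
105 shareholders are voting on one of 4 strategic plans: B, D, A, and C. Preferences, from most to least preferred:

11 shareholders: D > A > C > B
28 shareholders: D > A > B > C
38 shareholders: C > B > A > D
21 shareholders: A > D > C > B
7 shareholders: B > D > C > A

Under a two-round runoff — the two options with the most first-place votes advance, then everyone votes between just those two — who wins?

Round 1 first-place votes: B 7, D 39, A 21, C 38.
D and C advance.
Runoff: D is preferred to C by 67 voters; C by 38.
D wins the runoff.

D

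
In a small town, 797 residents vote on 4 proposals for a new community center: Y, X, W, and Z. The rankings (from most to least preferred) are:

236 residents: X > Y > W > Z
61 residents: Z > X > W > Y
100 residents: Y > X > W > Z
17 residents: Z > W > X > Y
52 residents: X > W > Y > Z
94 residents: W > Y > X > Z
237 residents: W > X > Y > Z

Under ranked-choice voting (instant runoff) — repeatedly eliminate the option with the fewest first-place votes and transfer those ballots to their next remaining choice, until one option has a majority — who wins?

X

Round 1: Y 100, X 288, W 331, Z 78. Eliminate Z.
Round 2: Y 100, X 349, W 348. Eliminate Y.
Round 3: X 449, W 348. X has a majority.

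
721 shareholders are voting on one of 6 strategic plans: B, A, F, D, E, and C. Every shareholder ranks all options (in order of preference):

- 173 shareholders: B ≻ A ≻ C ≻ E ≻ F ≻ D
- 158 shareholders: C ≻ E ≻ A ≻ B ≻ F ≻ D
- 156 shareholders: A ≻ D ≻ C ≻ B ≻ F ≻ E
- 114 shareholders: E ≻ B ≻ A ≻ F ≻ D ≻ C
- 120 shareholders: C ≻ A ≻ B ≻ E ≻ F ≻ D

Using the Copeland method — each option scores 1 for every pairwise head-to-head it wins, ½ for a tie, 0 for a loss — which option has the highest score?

B: beats F, D, and E; loses to A and C → score 3.
A: beats B, F, D, E, and C → score 5.
F: beats D; loses to B, A, E, and C → score 1.
D: loses to B, A, F, E, and C → score 0.
E: beats F and D; loses to B, A, and C → score 2.
C: beats B, F, D, and E; loses to A → score 4.
A has the best pairwise record.

A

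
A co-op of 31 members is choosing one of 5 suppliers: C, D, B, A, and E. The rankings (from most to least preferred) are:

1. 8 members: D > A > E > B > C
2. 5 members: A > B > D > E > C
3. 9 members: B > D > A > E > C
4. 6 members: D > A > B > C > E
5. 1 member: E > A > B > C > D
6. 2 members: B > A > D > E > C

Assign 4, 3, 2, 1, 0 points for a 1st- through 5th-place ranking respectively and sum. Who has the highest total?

D

C: 8·0 + 5·0 + 9·0 + 6·1 + 1·1 + 2·0 = 7
D: 8·4 + 5·2 + 9·3 + 6·4 + 1·0 + 2·2 = 97
B: 8·1 + 5·3 + 9·4 + 6·2 + 1·2 + 2·4 = 81
A: 8·3 + 5·4 + 9·2 + 6·3 + 1·3 + 2·3 = 89
E: 8·2 + 5·1 + 9·1 + 6·0 + 1·4 + 2·1 = 36
D has the highest Borda score (97).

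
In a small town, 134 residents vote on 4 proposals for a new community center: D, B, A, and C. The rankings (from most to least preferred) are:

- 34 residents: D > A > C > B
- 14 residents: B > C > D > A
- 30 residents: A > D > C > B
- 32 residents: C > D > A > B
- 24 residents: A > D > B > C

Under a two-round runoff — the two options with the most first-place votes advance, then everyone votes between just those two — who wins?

D

Round 1 first-place votes: D 34, B 14, A 54, C 32.
A and D advance.
Runoff: A is preferred to D by 54 voters; D by 80.
D wins the runoff.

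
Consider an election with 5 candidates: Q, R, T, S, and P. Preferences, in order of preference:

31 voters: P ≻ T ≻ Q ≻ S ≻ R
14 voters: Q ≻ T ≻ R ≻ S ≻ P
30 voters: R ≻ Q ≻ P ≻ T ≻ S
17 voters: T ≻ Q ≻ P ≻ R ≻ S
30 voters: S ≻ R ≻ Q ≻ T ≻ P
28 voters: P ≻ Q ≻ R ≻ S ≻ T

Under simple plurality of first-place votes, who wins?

P

First-place votes: Q 14, R 30, T 17, S 30, P 59.
P has the most first-place votes.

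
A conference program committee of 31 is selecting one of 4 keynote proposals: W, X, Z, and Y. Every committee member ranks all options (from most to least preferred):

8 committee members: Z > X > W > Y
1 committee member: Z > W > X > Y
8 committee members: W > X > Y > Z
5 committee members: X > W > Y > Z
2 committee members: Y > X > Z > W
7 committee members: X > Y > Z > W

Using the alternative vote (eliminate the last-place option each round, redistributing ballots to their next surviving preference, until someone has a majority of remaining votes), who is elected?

Round 1: W 8, X 12, Z 9, Y 2. Eliminate Y.
Round 2: W 8, X 14, Z 9. Eliminate W.
Round 3: X 22, Z 9. X has a majority.

X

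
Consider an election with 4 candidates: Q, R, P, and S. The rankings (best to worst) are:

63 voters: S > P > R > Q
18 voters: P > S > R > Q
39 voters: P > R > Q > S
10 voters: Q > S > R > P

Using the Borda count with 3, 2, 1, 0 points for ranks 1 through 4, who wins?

Q: 63·0 + 18·0 + 39·1 + 10·3 = 69
R: 63·1 + 18·1 + 39·2 + 10·1 = 169
P: 63·2 + 18·3 + 39·3 + 10·0 = 297
S: 63·3 + 18·2 + 39·0 + 10·2 = 245
P has the highest Borda score (297).

P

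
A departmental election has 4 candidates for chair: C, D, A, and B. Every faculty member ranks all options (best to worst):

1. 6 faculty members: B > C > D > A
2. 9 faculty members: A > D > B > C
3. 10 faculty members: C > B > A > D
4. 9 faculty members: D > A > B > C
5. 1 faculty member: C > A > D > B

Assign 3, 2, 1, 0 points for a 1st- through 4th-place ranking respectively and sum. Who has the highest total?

C: 6·2 + 9·0 + 10·3 + 9·0 + 1·3 = 45
D: 6·1 + 9·2 + 10·0 + 9·3 + 1·1 = 52
A: 6·0 + 9·3 + 10·1 + 9·2 + 1·2 = 57
B: 6·3 + 9·1 + 10·2 + 9·1 + 1·0 = 56
A has the highest Borda score (57).

A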